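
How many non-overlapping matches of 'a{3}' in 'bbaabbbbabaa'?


Pattern 'a{3}' matches exactly 3 consecutive a's (greedy, non-overlapping).
String: 'bbaabbbbabaa'
Scanning for runs of a's:
  Run at pos 2: 'aa' (length 2) -> 0 match(es)
  Run at pos 8: 'a' (length 1) -> 0 match(es)
  Run at pos 10: 'aa' (length 2) -> 0 match(es)
Matches found: []
Total: 0

0


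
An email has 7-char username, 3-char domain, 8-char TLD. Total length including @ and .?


An email address has format: username@domain.tld
Username length: 7
'@' character: 1
Domain length: 3
'.' character: 1
TLD length: 8
Total = 7 + 1 + 3 + 1 + 8 = 20

20


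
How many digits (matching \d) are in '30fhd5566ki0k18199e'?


\d matches any digit 0-9.
Scanning '30fhd5566ki0k18199e':
  pos 0: '3' -> DIGIT
  pos 1: '0' -> DIGIT
  pos 5: '5' -> DIGIT
  pos 6: '5' -> DIGIT
  pos 7: '6' -> DIGIT
  pos 8: '6' -> DIGIT
  pos 11: '0' -> DIGIT
  pos 13: '1' -> DIGIT
  pos 14: '8' -> DIGIT
  pos 15: '1' -> DIGIT
  pos 16: '9' -> DIGIT
  pos 17: '9' -> DIGIT
Digits found: ['3', '0', '5', '5', '6', '6', '0', '1', '8', '1', '9', '9']
Total: 12

12


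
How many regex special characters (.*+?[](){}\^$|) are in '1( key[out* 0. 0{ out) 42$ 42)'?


Regex special characters are: . * + ? [ ] ( ) { } \ ^ $ |
Scanning '1( key[out* 0. 0{ out) 42$ 42)':
  pos 1: '(' -> SPECIAL
  pos 6: '[' -> SPECIAL
  pos 10: '*' -> SPECIAL
  pos 13: '.' -> SPECIAL
  pos 16: '{' -> SPECIAL
  pos 21: ')' -> SPECIAL
  pos 25: '$' -> SPECIAL
  pos 29: ')' -> SPECIAL
Special chars found: ['(', '[', '*', '.', '{', ')', '$', ')']
Total: 8

8


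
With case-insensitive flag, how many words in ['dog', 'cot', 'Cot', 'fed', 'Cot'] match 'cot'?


Case-insensitive matching: compare each word's lowercase form to 'cot'.
  'dog' -> lower='dog' -> no
  'cot' -> lower='cot' -> MATCH
  'Cot' -> lower='cot' -> MATCH
  'fed' -> lower='fed' -> no
  'Cot' -> lower='cot' -> MATCH
Matches: ['cot', 'Cot', 'Cot']
Count: 3

3


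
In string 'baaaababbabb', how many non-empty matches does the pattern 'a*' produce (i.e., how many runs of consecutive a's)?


Pattern 'a*' matches zero or more a's. We want non-empty runs of consecutive a's.
String: 'baaaababbabb'
Walking through the string to find runs of a's:
  Run 1: positions 1-4 -> 'aaaa'
  Run 2: positions 6-6 -> 'a'
  Run 3: positions 9-9 -> 'a'
Non-empty runs found: ['aaaa', 'a', 'a']
Count: 3

3


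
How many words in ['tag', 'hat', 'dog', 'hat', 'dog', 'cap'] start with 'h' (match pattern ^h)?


Pattern ^h anchors to start of word. Check which words begin with 'h':
  'tag' -> no
  'hat' -> MATCH (starts with 'h')
  'dog' -> no
  'hat' -> MATCH (starts with 'h')
  'dog' -> no
  'cap' -> no
Matching words: ['hat', 'hat']
Count: 2

2


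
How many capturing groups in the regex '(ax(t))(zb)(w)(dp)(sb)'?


To count capturing groups, count each '(' that starts a group.
Pattern: '(ax(t))(zb)(w)(dp)(sb)'
Walking through the pattern:
  Position 0: '(' -> group #1
  Position 3: '(' -> group #2
  Position 7: '(' -> group #3
  Position 11: '(' -> group #4
  Position 14: '(' -> group #5
  Position 18: '(' -> group #6
Total capturing groups: 6

6


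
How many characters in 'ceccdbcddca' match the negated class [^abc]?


Negated class [^abc] matches any char NOT in {a, b, c}
Scanning 'ceccdbcddca':
  pos 0: 'c' -> no (excluded)
  pos 1: 'e' -> MATCH
  pos 2: 'c' -> no (excluded)
  pos 3: 'c' -> no (excluded)
  pos 4: 'd' -> MATCH
  pos 5: 'b' -> no (excluded)
  pos 6: 'c' -> no (excluded)
  pos 7: 'd' -> MATCH
  pos 8: 'd' -> MATCH
  pos 9: 'c' -> no (excluded)
  pos 10: 'a' -> no (excluded)
Total matches: 4

4


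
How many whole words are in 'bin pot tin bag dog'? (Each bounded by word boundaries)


Word boundaries (\b) mark the start/end of each word.
Text: 'bin pot tin bag dog'
Splitting by whitespace:
  Word 1: 'bin'
  Word 2: 'pot'
  Word 3: 'tin'
  Word 4: 'bag'
  Word 5: 'dog'
Total whole words: 5

5


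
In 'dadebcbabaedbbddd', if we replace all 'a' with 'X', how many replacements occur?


re.sub('a', 'X', text) replaces every occurrence of 'a' with 'X'.
Text: 'dadebcbabaedbbddd'
Scanning for 'a':
  pos 1: 'a' -> replacement #1
  pos 7: 'a' -> replacement #2
  pos 9: 'a' -> replacement #3
Total replacements: 3

3


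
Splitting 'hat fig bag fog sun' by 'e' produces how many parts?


Splitting by 'e' breaks the string at each occurrence of the separator.
Text: 'hat fig bag fog sun'
Parts after split:
  Part 1: 'hat fig bag fog sun'
Total parts: 1

1


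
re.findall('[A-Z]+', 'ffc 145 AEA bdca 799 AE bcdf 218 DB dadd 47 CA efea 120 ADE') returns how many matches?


Pattern '[A-Z]+' finds one or more uppercase letters.
Text: 'ffc 145 AEA bdca 799 AE bcdf 218 DB dadd 47 CA efea 120 ADE'
Scanning for matches:
  Match 1: 'AEA'
  Match 2: 'AE'
  Match 3: 'DB'
  Match 4: 'CA'
  Match 5: 'ADE'
Total matches: 5

5


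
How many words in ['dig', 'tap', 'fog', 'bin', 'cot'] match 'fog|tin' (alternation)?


Alternation 'fog|tin' matches either 'fog' or 'tin'.
Checking each word:
  'dig' -> no
  'tap' -> no
  'fog' -> MATCH
  'bin' -> no
  'cot' -> no
Matches: ['fog']
Count: 1

1


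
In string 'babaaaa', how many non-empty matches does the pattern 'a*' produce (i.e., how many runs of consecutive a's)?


Pattern 'a*' matches zero or more a's. We want non-empty runs of consecutive a's.
String: 'babaaaa'
Walking through the string to find runs of a's:
  Run 1: positions 1-1 -> 'a'
  Run 2: positions 3-6 -> 'aaaa'
Non-empty runs found: ['a', 'aaaa']
Count: 2

2


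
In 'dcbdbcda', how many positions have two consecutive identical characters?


Looking for consecutive identical characters in 'dcbdbcda':
  pos 0-1: 'd' vs 'c' -> different
  pos 1-2: 'c' vs 'b' -> different
  pos 2-3: 'b' vs 'd' -> different
  pos 3-4: 'd' vs 'b' -> different
  pos 4-5: 'b' vs 'c' -> different
  pos 5-6: 'c' vs 'd' -> different
  pos 6-7: 'd' vs 'a' -> different
Consecutive identical pairs: []
Count: 0

0


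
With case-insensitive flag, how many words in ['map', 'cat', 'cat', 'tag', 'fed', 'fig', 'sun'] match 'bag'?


Case-insensitive matching: compare each word's lowercase form to 'bag'.
  'map' -> lower='map' -> no
  'cat' -> lower='cat' -> no
  'cat' -> lower='cat' -> no
  'tag' -> lower='tag' -> no
  'fed' -> lower='fed' -> no
  'fig' -> lower='fig' -> no
  'sun' -> lower='sun' -> no
Matches: []
Count: 0

0


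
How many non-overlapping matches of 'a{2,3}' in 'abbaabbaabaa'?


Pattern 'a{2,3}' matches between 2 and 3 consecutive a's (greedy).
String: 'abbaabbaabaa'
Finding runs of a's and applying greedy matching:
  Run at pos 0: 'a' (length 1)
  Run at pos 3: 'aa' (length 2)
  Run at pos 7: 'aa' (length 2)
  Run at pos 10: 'aa' (length 2)
Matches: ['aa', 'aa', 'aa']
Count: 3

3


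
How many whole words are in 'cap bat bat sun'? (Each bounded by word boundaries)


Word boundaries (\b) mark the start/end of each word.
Text: 'cap bat bat sun'
Splitting by whitespace:
  Word 1: 'cap'
  Word 2: 'bat'
  Word 3: 'bat'
  Word 4: 'sun'
Total whole words: 4

4


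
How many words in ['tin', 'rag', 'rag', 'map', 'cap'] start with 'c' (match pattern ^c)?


Pattern ^c anchors to start of word. Check which words begin with 'c':
  'tin' -> no
  'rag' -> no
  'rag' -> no
  'map' -> no
  'cap' -> MATCH (starts with 'c')
Matching words: ['cap']
Count: 1

1


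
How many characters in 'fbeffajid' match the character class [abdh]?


Character class [abdh] matches any of: {a, b, d, h}
Scanning string 'fbeffajid' character by character:
  pos 0: 'f' -> no
  pos 1: 'b' -> MATCH
  pos 2: 'e' -> no
  pos 3: 'f' -> no
  pos 4: 'f' -> no
  pos 5: 'a' -> MATCH
  pos 6: 'j' -> no
  pos 7: 'i' -> no
  pos 8: 'd' -> MATCH
Total matches: 3

3


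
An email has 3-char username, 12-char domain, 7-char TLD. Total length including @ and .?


An email address has format: username@domain.tld
Username length: 3
'@' character: 1
Domain length: 12
'.' character: 1
TLD length: 7
Total = 3 + 1 + 12 + 1 + 7 = 24

24


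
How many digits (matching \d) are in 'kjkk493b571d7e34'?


\d matches any digit 0-9.
Scanning 'kjkk493b571d7e34':
  pos 4: '4' -> DIGIT
  pos 5: '9' -> DIGIT
  pos 6: '3' -> DIGIT
  pos 8: '5' -> DIGIT
  pos 9: '7' -> DIGIT
  pos 10: '1' -> DIGIT
  pos 12: '7' -> DIGIT
  pos 14: '3' -> DIGIT
  pos 15: '4' -> DIGIT
Digits found: ['4', '9', '3', '5', '7', '1', '7', '3', '4']
Total: 9

9


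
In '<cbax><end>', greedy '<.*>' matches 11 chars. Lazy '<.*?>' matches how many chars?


Greedy '<.*>' tries to match as MUCH as possible.
Lazy '<.*?>' tries to match as LITTLE as possible.

String: '<cbax><end>'
Greedy '<.*>' starts at first '<' and extends to the LAST '>': '<cbax><end>' (11 chars)
Lazy '<.*?>' starts at first '<' and stops at the FIRST '>': '<cbax>' (6 chars)

6


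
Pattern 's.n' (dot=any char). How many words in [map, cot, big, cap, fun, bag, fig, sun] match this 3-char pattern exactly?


Pattern 's.n' means: starts with 's', any single char, ends with 'n'.
Checking each word (must be exactly 3 chars):
  'map' (len=3): no
  'cot' (len=3): no
  'big' (len=3): no
  'cap' (len=3): no
  'fun' (len=3): no
  'bag' (len=3): no
  'fig' (len=3): no
  'sun' (len=3): MATCH
Matching words: ['sun']
Total: 1

1


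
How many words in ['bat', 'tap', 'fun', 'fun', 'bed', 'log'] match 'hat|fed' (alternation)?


Alternation 'hat|fed' matches either 'hat' or 'fed'.
Checking each word:
  'bat' -> no
  'tap' -> no
  'fun' -> no
  'fun' -> no
  'bed' -> no
  'log' -> no
Matches: []
Count: 0

0


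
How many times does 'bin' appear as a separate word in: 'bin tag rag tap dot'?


Scanning each word for exact match 'bin':
  Word 1: 'bin' -> MATCH
  Word 2: 'tag' -> no
  Word 3: 'rag' -> no
  Word 4: 'tap' -> no
  Word 5: 'dot' -> no
Total matches: 1

1


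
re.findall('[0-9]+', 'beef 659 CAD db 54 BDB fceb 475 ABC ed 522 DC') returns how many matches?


Pattern '[0-9]+' finds one or more digits.
Text: 'beef 659 CAD db 54 BDB fceb 475 ABC ed 522 DC'
Scanning for matches:
  Match 1: '659'
  Match 2: '54'
  Match 3: '475'
  Match 4: '522'
Total matches: 4

4


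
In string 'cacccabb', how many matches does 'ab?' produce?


Pattern 'ab?' matches 'a' optionally followed by 'b'.
String: 'cacccabb'
Scanning left to right for 'a' then checking next char:
  Match 1: 'a' (a not followed by b)
  Match 2: 'ab' (a followed by b)
Total matches: 2

2


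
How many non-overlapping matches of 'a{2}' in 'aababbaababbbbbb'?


Pattern 'a{2}' matches exactly 2 consecutive a's (greedy, non-overlapping).
String: 'aababbaababbbbbb'
Scanning for runs of a's:
  Run at pos 0: 'aa' (length 2) -> 1 match(es)
  Run at pos 3: 'a' (length 1) -> 0 match(es)
  Run at pos 6: 'aa' (length 2) -> 1 match(es)
  Run at pos 9: 'a' (length 1) -> 0 match(es)
Matches found: ['aa', 'aa']
Total: 2

2


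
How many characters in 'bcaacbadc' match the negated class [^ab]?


Negated class [^ab] matches any char NOT in {a, b}
Scanning 'bcaacbadc':
  pos 0: 'b' -> no (excluded)
  pos 1: 'c' -> MATCH
  pos 2: 'a' -> no (excluded)
  pos 3: 'a' -> no (excluded)
  pos 4: 'c' -> MATCH
  pos 5: 'b' -> no (excluded)
  pos 6: 'a' -> no (excluded)
  pos 7: 'd' -> MATCH
  pos 8: 'c' -> MATCH
Total matches: 4

4


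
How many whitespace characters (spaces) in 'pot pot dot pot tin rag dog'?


\s matches whitespace characters (spaces, tabs, etc.).
Text: 'pot pot dot pot tin rag dog'
This text has 7 words separated by spaces.
Number of spaces = number of words - 1 = 7 - 1 = 6

6


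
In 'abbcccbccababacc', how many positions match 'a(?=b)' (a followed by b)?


Lookahead 'a(?=b)' matches 'a' only when followed by 'b'.
String: 'abbcccbccababacc'
Checking each position where char is 'a':
  pos 0: 'a' -> MATCH (next='b')
  pos 9: 'a' -> MATCH (next='b')
  pos 11: 'a' -> MATCH (next='b')
  pos 13: 'a' -> no (next='c')
Matching positions: [0, 9, 11]
Count: 3

3


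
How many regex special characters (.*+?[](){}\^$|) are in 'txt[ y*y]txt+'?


Regex special characters are: . * + ? [ ] ( ) { } \ ^ $ |
Scanning 'txt[ y*y]txt+':
  pos 3: '[' -> SPECIAL
  pos 6: '*' -> SPECIAL
  pos 8: ']' -> SPECIAL
  pos 12: '+' -> SPECIAL
Special chars found: ['[', '*', ']', '+']
Total: 4

4


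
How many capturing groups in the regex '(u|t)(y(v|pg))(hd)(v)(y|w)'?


To count capturing groups, count each '(' that starts a group.
Pattern: '(u|t)(y(v|pg))(hd)(v)(y|w)'
Walking through the pattern:
  Position 0: '(' -> group #1
  Position 5: '(' -> group #2
  Position 7: '(' -> group #3
  Position 14: '(' -> group #4
  Position 18: '(' -> group #5
  Position 21: '(' -> group #6
Total capturing groups: 6

6


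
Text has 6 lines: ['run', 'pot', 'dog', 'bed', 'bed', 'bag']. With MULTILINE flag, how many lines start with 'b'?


With MULTILINE flag, ^ matches the start of each line.
Lines: ['run', 'pot', 'dog', 'bed', 'bed', 'bag']
Checking which lines start with 'b':
  Line 1: 'run' -> no
  Line 2: 'pot' -> no
  Line 3: 'dog' -> no
  Line 4: 'bed' -> MATCH
  Line 5: 'bed' -> MATCH
  Line 6: 'bag' -> MATCH
Matching lines: ['bed', 'bed', 'bag']
Count: 3

3


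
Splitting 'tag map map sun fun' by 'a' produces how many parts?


Splitting by 'a' breaks the string at each occurrence of the separator.
Text: 'tag map map sun fun'
Parts after split:
  Part 1: 't'
  Part 2: 'g m'
  Part 3: 'p m'
  Part 4: 'p sun fun'
Total parts: 4

4


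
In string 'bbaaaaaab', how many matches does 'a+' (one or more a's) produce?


Pattern 'a+' matches one or more consecutive a's.
String: 'bbaaaaaab'
Scanning for runs of a:
  Match 1: 'aaaaaa' (length 6)
Total matches: 1

1


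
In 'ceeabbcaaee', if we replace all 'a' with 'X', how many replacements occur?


re.sub('a', 'X', text) replaces every occurrence of 'a' with 'X'.
Text: 'ceeabbcaaee'
Scanning for 'a':
  pos 3: 'a' -> replacement #1
  pos 7: 'a' -> replacement #2
  pos 8: 'a' -> replacement #3
Total replacements: 3

3


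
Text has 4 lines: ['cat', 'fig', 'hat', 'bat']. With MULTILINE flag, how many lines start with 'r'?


With MULTILINE flag, ^ matches the start of each line.
Lines: ['cat', 'fig', 'hat', 'bat']
Checking which lines start with 'r':
  Line 1: 'cat' -> no
  Line 2: 'fig' -> no
  Line 3: 'hat' -> no
  Line 4: 'bat' -> no
Matching lines: []
Count: 0

0


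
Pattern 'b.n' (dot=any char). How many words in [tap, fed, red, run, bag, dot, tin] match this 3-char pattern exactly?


Pattern 'b.n' means: starts with 'b', any single char, ends with 'n'.
Checking each word (must be exactly 3 chars):
  'tap' (len=3): no
  'fed' (len=3): no
  'red' (len=3): no
  'run' (len=3): no
  'bag' (len=3): no
  'dot' (len=3): no
  'tin' (len=3): no
Matching words: []
Total: 0

0


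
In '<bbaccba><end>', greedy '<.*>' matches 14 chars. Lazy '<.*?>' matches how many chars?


Greedy '<.*>' tries to match as MUCH as possible.
Lazy '<.*?>' tries to match as LITTLE as possible.

String: '<bbaccba><end>'
Greedy '<.*>' starts at first '<' and extends to the LAST '>': '<bbaccba><end>' (14 chars)
Lazy '<.*?>' starts at first '<' and stops at the FIRST '>': '<bbaccba>' (9 chars)

9


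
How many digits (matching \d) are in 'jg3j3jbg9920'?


\d matches any digit 0-9.
Scanning 'jg3j3jbg9920':
  pos 2: '3' -> DIGIT
  pos 4: '3' -> DIGIT
  pos 8: '9' -> DIGIT
  pos 9: '9' -> DIGIT
  pos 10: '2' -> DIGIT
  pos 11: '0' -> DIGIT
Digits found: ['3', '3', '9', '9', '2', '0']
Total: 6

6


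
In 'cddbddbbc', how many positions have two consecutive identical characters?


Looking for consecutive identical characters in 'cddbddbbc':
  pos 0-1: 'c' vs 'd' -> different
  pos 1-2: 'd' vs 'd' -> MATCH ('dd')
  pos 2-3: 'd' vs 'b' -> different
  pos 3-4: 'b' vs 'd' -> different
  pos 4-5: 'd' vs 'd' -> MATCH ('dd')
  pos 5-6: 'd' vs 'b' -> different
  pos 6-7: 'b' vs 'b' -> MATCH ('bb')
  pos 7-8: 'b' vs 'c' -> different
Consecutive identical pairs: ['dd', 'dd', 'bb']
Count: 3

3


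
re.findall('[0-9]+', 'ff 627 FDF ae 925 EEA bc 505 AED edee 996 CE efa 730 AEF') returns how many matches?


Pattern '[0-9]+' finds one or more digits.
Text: 'ff 627 FDF ae 925 EEA bc 505 AED edee 996 CE efa 730 AEF'
Scanning for matches:
  Match 1: '627'
  Match 2: '925'
  Match 3: '505'
  Match 4: '996'
  Match 5: '730'
Total matches: 5

5


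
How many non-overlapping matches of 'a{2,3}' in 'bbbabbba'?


Pattern 'a{2,3}' matches between 2 and 3 consecutive a's (greedy).
String: 'bbbabbba'
Finding runs of a's and applying greedy matching:
  Run at pos 3: 'a' (length 1)
  Run at pos 7: 'a' (length 1)
Matches: []
Count: 0

0


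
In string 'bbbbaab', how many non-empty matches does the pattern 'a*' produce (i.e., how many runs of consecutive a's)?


Pattern 'a*' matches zero or more a's. We want non-empty runs of consecutive a's.
String: 'bbbbaab'
Walking through the string to find runs of a's:
  Run 1: positions 4-5 -> 'aa'
Non-empty runs found: ['aa']
Count: 1

1


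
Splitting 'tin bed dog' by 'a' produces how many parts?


Splitting by 'a' breaks the string at each occurrence of the separator.
Text: 'tin bed dog'
Parts after split:
  Part 1: 'tin bed dog'
Total parts: 1

1


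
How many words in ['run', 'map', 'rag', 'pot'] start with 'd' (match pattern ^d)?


Pattern ^d anchors to start of word. Check which words begin with 'd':
  'run' -> no
  'map' -> no
  'rag' -> no
  'pot' -> no
Matching words: []
Count: 0

0


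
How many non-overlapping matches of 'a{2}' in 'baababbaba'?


Pattern 'a{2}' matches exactly 2 consecutive a's (greedy, non-overlapping).
String: 'baababbaba'
Scanning for runs of a's:
  Run at pos 1: 'aa' (length 2) -> 1 match(es)
  Run at pos 4: 'a' (length 1) -> 0 match(es)
  Run at pos 7: 'a' (length 1) -> 0 match(es)
  Run at pos 9: 'a' (length 1) -> 0 match(es)
Matches found: ['aa']
Total: 1

1


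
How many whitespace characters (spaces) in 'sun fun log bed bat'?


\s matches whitespace characters (spaces, tabs, etc.).
Text: 'sun fun log bed bat'
This text has 5 words separated by spaces.
Number of spaces = number of words - 1 = 5 - 1 = 4

4


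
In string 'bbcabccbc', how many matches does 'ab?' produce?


Pattern 'ab?' matches 'a' optionally followed by 'b'.
String: 'bbcabccbc'
Scanning left to right for 'a' then checking next char:
  Match 1: 'ab' (a followed by b)
Total matches: 1

1


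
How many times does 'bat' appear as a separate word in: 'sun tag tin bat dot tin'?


Scanning each word for exact match 'bat':
  Word 1: 'sun' -> no
  Word 2: 'tag' -> no
  Word 3: 'tin' -> no
  Word 4: 'bat' -> MATCH
  Word 5: 'dot' -> no
  Word 6: 'tin' -> no
Total matches: 1

1


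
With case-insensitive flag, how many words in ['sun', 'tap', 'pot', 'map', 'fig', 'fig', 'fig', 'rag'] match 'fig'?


Case-insensitive matching: compare each word's lowercase form to 'fig'.
  'sun' -> lower='sun' -> no
  'tap' -> lower='tap' -> no
  'pot' -> lower='pot' -> no
  'map' -> lower='map' -> no
  'fig' -> lower='fig' -> MATCH
  'fig' -> lower='fig' -> MATCH
  'fig' -> lower='fig' -> MATCH
  'rag' -> lower='rag' -> no
Matches: ['fig', 'fig', 'fig']
Count: 3

3


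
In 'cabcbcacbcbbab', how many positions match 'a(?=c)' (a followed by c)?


Lookahead 'a(?=c)' matches 'a' only when followed by 'c'.
String: 'cabcbcacbcbbab'
Checking each position where char is 'a':
  pos 1: 'a' -> no (next='b')
  pos 6: 'a' -> MATCH (next='c')
  pos 12: 'a' -> no (next='b')
Matching positions: [6]
Count: 1

1


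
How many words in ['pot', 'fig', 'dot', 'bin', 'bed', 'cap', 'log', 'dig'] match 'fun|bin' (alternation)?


Alternation 'fun|bin' matches either 'fun' or 'bin'.
Checking each word:
  'pot' -> no
  'fig' -> no
  'dot' -> no
  'bin' -> MATCH
  'bed' -> no
  'cap' -> no
  'log' -> no
  'dig' -> no
Matches: ['bin']
Count: 1

1


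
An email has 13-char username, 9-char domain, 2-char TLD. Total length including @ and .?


An email address has format: username@domain.tld
Username length: 13
'@' character: 1
Domain length: 9
'.' character: 1
TLD length: 2
Total = 13 + 1 + 9 + 1 + 2 = 26

26


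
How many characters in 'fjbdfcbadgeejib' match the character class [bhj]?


Character class [bhj] matches any of: {b, h, j}
Scanning string 'fjbdfcbadgeejib' character by character:
  pos 0: 'f' -> no
  pos 1: 'j' -> MATCH
  pos 2: 'b' -> MATCH
  pos 3: 'd' -> no
  pos 4: 'f' -> no
  pos 5: 'c' -> no
  pos 6: 'b' -> MATCH
  pos 7: 'a' -> no
  pos 8: 'd' -> no
  pos 9: 'g' -> no
  pos 10: 'e' -> no
  pos 11: 'e' -> no
  pos 12: 'j' -> MATCH
  pos 13: 'i' -> no
  pos 14: 'b' -> MATCH
Total matches: 5

5


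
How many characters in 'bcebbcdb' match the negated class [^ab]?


Negated class [^ab] matches any char NOT in {a, b}
Scanning 'bcebbcdb':
  pos 0: 'b' -> no (excluded)
  pos 1: 'c' -> MATCH
  pos 2: 'e' -> MATCH
  pos 3: 'b' -> no (excluded)
  pos 4: 'b' -> no (excluded)
  pos 5: 'c' -> MATCH
  pos 6: 'd' -> MATCH
  pos 7: 'b' -> no (excluded)
Total matches: 4

4


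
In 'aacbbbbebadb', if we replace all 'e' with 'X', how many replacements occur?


re.sub('e', 'X', text) replaces every occurrence of 'e' with 'X'.
Text: 'aacbbbbebadb'
Scanning for 'e':
  pos 7: 'e' -> replacement #1
Total replacements: 1

1


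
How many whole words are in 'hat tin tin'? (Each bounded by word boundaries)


Word boundaries (\b) mark the start/end of each word.
Text: 'hat tin tin'
Splitting by whitespace:
  Word 1: 'hat'
  Word 2: 'tin'
  Word 3: 'tin'
Total whole words: 3

3


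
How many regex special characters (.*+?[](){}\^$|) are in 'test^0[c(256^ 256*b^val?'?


Regex special characters are: . * + ? [ ] ( ) { } \ ^ $ |
Scanning 'test^0[c(256^ 256*b^val?':
  pos 4: '^' -> SPECIAL
  pos 6: '[' -> SPECIAL
  pos 8: '(' -> SPECIAL
  pos 12: '^' -> SPECIAL
  pos 17: '*' -> SPECIAL
  pos 19: '^' -> SPECIAL
  pos 23: '?' -> SPECIAL
Special chars found: ['^', '[', '(', '^', '*', '^', '?']
Total: 7

7


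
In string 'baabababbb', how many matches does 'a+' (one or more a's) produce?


Pattern 'a+' matches one or more consecutive a's.
String: 'baabababbb'
Scanning for runs of a:
  Match 1: 'aa' (length 2)
  Match 2: 'a' (length 1)
  Match 3: 'a' (length 1)
Total matches: 3

3


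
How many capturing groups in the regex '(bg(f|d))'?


To count capturing groups, count each '(' that starts a group.
Pattern: '(bg(f|d))'
Walking through the pattern:
  Position 0: '(' -> group #1
  Position 3: '(' -> group #2
Total capturing groups: 2

2


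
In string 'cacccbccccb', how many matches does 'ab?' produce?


Pattern 'ab?' matches 'a' optionally followed by 'b'.
String: 'cacccbccccb'
Scanning left to right for 'a' then checking next char:
  Match 1: 'a' (a not followed by b)
Total matches: 1

1


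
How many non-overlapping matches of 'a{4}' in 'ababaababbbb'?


Pattern 'a{4}' matches exactly 4 consecutive a's (greedy, non-overlapping).
String: 'ababaababbbb'
Scanning for runs of a's:
  Run at pos 0: 'a' (length 1) -> 0 match(es)
  Run at pos 2: 'a' (length 1) -> 0 match(es)
  Run at pos 4: 'aa' (length 2) -> 0 match(es)
  Run at pos 7: 'a' (length 1) -> 0 match(es)
Matches found: []
Total: 0

0


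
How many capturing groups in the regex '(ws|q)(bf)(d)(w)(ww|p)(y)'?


To count capturing groups, count each '(' that starts a group.
Pattern: '(ws|q)(bf)(d)(w)(ww|p)(y)'
Walking through the pattern:
  Position 0: '(' -> group #1
  Position 6: '(' -> group #2
  Position 10: '(' -> group #3
  Position 13: '(' -> group #4
  Position 16: '(' -> group #5
  Position 22: '(' -> group #6
Total capturing groups: 6

6


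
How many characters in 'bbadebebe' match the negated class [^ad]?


Negated class [^ad] matches any char NOT in {a, d}
Scanning 'bbadebebe':
  pos 0: 'b' -> MATCH
  pos 1: 'b' -> MATCH
  pos 2: 'a' -> no (excluded)
  pos 3: 'd' -> no (excluded)
  pos 4: 'e' -> MATCH
  pos 5: 'b' -> MATCH
  pos 6: 'e' -> MATCH
  pos 7: 'b' -> MATCH
  pos 8: 'e' -> MATCH
Total matches: 7

7


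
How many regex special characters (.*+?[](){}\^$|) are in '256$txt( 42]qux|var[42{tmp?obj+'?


Regex special characters are: . * + ? [ ] ( ) { } \ ^ $ |
Scanning '256$txt( 42]qux|var[42{tmp?obj+':
  pos 3: '$' -> SPECIAL
  pos 7: '(' -> SPECIAL
  pos 11: ']' -> SPECIAL
  pos 15: '|' -> SPECIAL
  pos 19: '[' -> SPECIAL
  pos 22: '{' -> SPECIAL
  pos 26: '?' -> SPECIAL
  pos 30: '+' -> SPECIAL
Special chars found: ['$', '(', ']', '|', '[', '{', '?', '+']
Total: 8

8


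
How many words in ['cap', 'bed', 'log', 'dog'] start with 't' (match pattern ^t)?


Pattern ^t anchors to start of word. Check which words begin with 't':
  'cap' -> no
  'bed' -> no
  'log' -> no
  'dog' -> no
Matching words: []
Count: 0

0


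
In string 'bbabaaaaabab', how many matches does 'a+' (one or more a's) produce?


Pattern 'a+' matches one or more consecutive a's.
String: 'bbabaaaaabab'
Scanning for runs of a:
  Match 1: 'a' (length 1)
  Match 2: 'aaaaa' (length 5)
  Match 3: 'a' (length 1)
Total matches: 3

3


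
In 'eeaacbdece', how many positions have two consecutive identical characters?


Looking for consecutive identical characters in 'eeaacbdece':
  pos 0-1: 'e' vs 'e' -> MATCH ('ee')
  pos 1-2: 'e' vs 'a' -> different
  pos 2-3: 'a' vs 'a' -> MATCH ('aa')
  pos 3-4: 'a' vs 'c' -> different
  pos 4-5: 'c' vs 'b' -> different
  pos 5-6: 'b' vs 'd' -> different
  pos 6-7: 'd' vs 'e' -> different
  pos 7-8: 'e' vs 'c' -> different
  pos 8-9: 'c' vs 'e' -> different
Consecutive identical pairs: ['ee', 'aa']
Count: 2

2


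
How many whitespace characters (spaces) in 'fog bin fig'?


\s matches whitespace characters (spaces, tabs, etc.).
Text: 'fog bin fig'
This text has 3 words separated by spaces.
Number of spaces = number of words - 1 = 3 - 1 = 2

2


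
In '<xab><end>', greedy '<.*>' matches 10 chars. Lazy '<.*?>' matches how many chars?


Greedy '<.*>' tries to match as MUCH as possible.
Lazy '<.*?>' tries to match as LITTLE as possible.

String: '<xab><end>'
Greedy '<.*>' starts at first '<' and extends to the LAST '>': '<xab><end>' (10 chars)
Lazy '<.*?>' starts at first '<' and stops at the FIRST '>': '<xab>' (5 chars)

5


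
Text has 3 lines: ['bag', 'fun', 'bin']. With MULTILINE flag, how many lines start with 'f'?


With MULTILINE flag, ^ matches the start of each line.
Lines: ['bag', 'fun', 'bin']
Checking which lines start with 'f':
  Line 1: 'bag' -> no
  Line 2: 'fun' -> MATCH
  Line 3: 'bin' -> no
Matching lines: ['fun']
Count: 1

1


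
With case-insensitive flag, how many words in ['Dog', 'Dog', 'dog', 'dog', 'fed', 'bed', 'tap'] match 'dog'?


Case-insensitive matching: compare each word's lowercase form to 'dog'.
  'Dog' -> lower='dog' -> MATCH
  'Dog' -> lower='dog' -> MATCH
  'dog' -> lower='dog' -> MATCH
  'dog' -> lower='dog' -> MATCH
  'fed' -> lower='fed' -> no
  'bed' -> lower='bed' -> no
  'tap' -> lower='tap' -> no
Matches: ['Dog', 'Dog', 'dog', 'dog']
Count: 4

4


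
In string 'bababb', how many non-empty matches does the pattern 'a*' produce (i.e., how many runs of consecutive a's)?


Pattern 'a*' matches zero or more a's. We want non-empty runs of consecutive a's.
String: 'bababb'
Walking through the string to find runs of a's:
  Run 1: positions 1-1 -> 'a'
  Run 2: positions 3-3 -> 'a'
Non-empty runs found: ['a', 'a']
Count: 2

2


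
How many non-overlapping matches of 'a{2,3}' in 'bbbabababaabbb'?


Pattern 'a{2,3}' matches between 2 and 3 consecutive a's (greedy).
String: 'bbbabababaabbb'
Finding runs of a's and applying greedy matching:
  Run at pos 3: 'a' (length 1)
  Run at pos 5: 'a' (length 1)
  Run at pos 7: 'a' (length 1)
  Run at pos 9: 'aa' (length 2)
Matches: ['aa']
Count: 1

1


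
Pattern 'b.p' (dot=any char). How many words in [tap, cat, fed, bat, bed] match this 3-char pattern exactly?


Pattern 'b.p' means: starts with 'b', any single char, ends with 'p'.
Checking each word (must be exactly 3 chars):
  'tap' (len=3): no
  'cat' (len=3): no
  'fed' (len=3): no
  'bat' (len=3): no
  'bed' (len=3): no
Matching words: []
Total: 0

0


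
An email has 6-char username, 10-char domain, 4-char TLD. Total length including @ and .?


An email address has format: username@domain.tld
Username length: 6
'@' character: 1
Domain length: 10
'.' character: 1
TLD length: 4
Total = 6 + 1 + 10 + 1 + 4 = 22

22


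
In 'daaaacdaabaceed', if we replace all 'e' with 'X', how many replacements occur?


re.sub('e', 'X', text) replaces every occurrence of 'e' with 'X'.
Text: 'daaaacdaabaceed'
Scanning for 'e':
  pos 12: 'e' -> replacement #1
  pos 13: 'e' -> replacement #2
Total replacements: 2

2


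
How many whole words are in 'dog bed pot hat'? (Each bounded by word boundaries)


Word boundaries (\b) mark the start/end of each word.
Text: 'dog bed pot hat'
Splitting by whitespace:
  Word 1: 'dog'
  Word 2: 'bed'
  Word 3: 'pot'
  Word 4: 'hat'
Total whole words: 4

4


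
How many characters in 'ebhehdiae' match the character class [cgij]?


Character class [cgij] matches any of: {c, g, i, j}
Scanning string 'ebhehdiae' character by character:
  pos 0: 'e' -> no
  pos 1: 'b' -> no
  pos 2: 'h' -> no
  pos 3: 'e' -> no
  pos 4: 'h' -> no
  pos 5: 'd' -> no
  pos 6: 'i' -> MATCH
  pos 7: 'a' -> no
  pos 8: 'e' -> no
Total matches: 1

1


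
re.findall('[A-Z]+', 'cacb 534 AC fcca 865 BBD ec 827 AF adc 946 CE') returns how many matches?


Pattern '[A-Z]+' finds one or more uppercase letters.
Text: 'cacb 534 AC fcca 865 BBD ec 827 AF adc 946 CE'
Scanning for matches:
  Match 1: 'AC'
  Match 2: 'BBD'
  Match 3: 'AF'
  Match 4: 'CE'
Total matches: 4

4


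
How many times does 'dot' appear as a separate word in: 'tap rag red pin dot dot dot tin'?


Scanning each word for exact match 'dot':
  Word 1: 'tap' -> no
  Word 2: 'rag' -> no
  Word 3: 'red' -> no
  Word 4: 'pin' -> no
  Word 5: 'dot' -> MATCH
  Word 6: 'dot' -> MATCH
  Word 7: 'dot' -> MATCH
  Word 8: 'tin' -> no
Total matches: 3

3


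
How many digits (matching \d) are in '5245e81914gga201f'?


\d matches any digit 0-9.
Scanning '5245e81914gga201f':
  pos 0: '5' -> DIGIT
  pos 1: '2' -> DIGIT
  pos 2: '4' -> DIGIT
  pos 3: '5' -> DIGIT
  pos 5: '8' -> DIGIT
  pos 6: '1' -> DIGIT
  pos 7: '9' -> DIGIT
  pos 8: '1' -> DIGIT
  pos 9: '4' -> DIGIT
  pos 13: '2' -> DIGIT
  pos 14: '0' -> DIGIT
  pos 15: '1' -> DIGIT
Digits found: ['5', '2', '4', '5', '8', '1', '9', '1', '4', '2', '0', '1']
Total: 12

12


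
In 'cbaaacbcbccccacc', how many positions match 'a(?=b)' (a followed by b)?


Lookahead 'a(?=b)' matches 'a' only when followed by 'b'.
String: 'cbaaacbcbccccacc'
Checking each position where char is 'a':
  pos 2: 'a' -> no (next='a')
  pos 3: 'a' -> no (next='a')
  pos 4: 'a' -> no (next='c')
  pos 13: 'a' -> no (next='c')
Matching positions: []
Count: 0

0


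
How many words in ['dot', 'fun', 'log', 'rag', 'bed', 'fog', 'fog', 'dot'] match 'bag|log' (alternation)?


Alternation 'bag|log' matches either 'bag' or 'log'.
Checking each word:
  'dot' -> no
  'fun' -> no
  'log' -> MATCH
  'rag' -> no
  'bed' -> no
  'fog' -> no
  'fog' -> no
  'dot' -> no
Matches: ['log']
Count: 1

1


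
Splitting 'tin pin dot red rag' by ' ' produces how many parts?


Splitting by ' ' breaks the string at each occurrence of the separator.
Text: 'tin pin dot red rag'
Parts after split:
  Part 1: 'tin'
  Part 2: 'pin'
  Part 3: 'dot'
  Part 4: 'red'
  Part 5: 'rag'
Total parts: 5

5


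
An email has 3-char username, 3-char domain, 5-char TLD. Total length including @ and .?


An email address has format: username@domain.tld
Username length: 3
'@' character: 1
Domain length: 3
'.' character: 1
TLD length: 5
Total = 3 + 1 + 3 + 1 + 5 = 13

13


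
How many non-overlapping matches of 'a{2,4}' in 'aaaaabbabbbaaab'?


Pattern 'a{2,4}' matches between 2 and 4 consecutive a's (greedy).
String: 'aaaaabbabbbaaab'
Finding runs of a's and applying greedy matching:
  Run at pos 0: 'aaaaa' (length 5)
  Run at pos 7: 'a' (length 1)
  Run at pos 11: 'aaa' (length 3)
Matches: ['aaaa', 'aaa']
Count: 2

2


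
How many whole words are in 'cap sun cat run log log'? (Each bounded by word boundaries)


Word boundaries (\b) mark the start/end of each word.
Text: 'cap sun cat run log log'
Splitting by whitespace:
  Word 1: 'cap'
  Word 2: 'sun'
  Word 3: 'cat'
  Word 4: 'run'
  Word 5: 'log'
  Word 6: 'log'
Total whole words: 6

6


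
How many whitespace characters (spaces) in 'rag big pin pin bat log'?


\s matches whitespace characters (spaces, tabs, etc.).
Text: 'rag big pin pin bat log'
This text has 6 words separated by spaces.
Number of spaces = number of words - 1 = 6 - 1 = 5

5


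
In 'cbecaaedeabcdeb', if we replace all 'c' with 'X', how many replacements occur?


re.sub('c', 'X', text) replaces every occurrence of 'c' with 'X'.
Text: 'cbecaaedeabcdeb'
Scanning for 'c':
  pos 0: 'c' -> replacement #1
  pos 3: 'c' -> replacement #2
  pos 11: 'c' -> replacement #3
Total replacements: 3

3


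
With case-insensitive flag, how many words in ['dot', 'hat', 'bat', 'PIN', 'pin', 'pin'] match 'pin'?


Case-insensitive matching: compare each word's lowercase form to 'pin'.
  'dot' -> lower='dot' -> no
  'hat' -> lower='hat' -> no
  'bat' -> lower='bat' -> no
  'PIN' -> lower='pin' -> MATCH
  'pin' -> lower='pin' -> MATCH
  'pin' -> lower='pin' -> MATCH
Matches: ['PIN', 'pin', 'pin']
Count: 3

3


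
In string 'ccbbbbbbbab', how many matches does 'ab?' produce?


Pattern 'ab?' matches 'a' optionally followed by 'b'.
String: 'ccbbbbbbbab'
Scanning left to right for 'a' then checking next char:
  Match 1: 'ab' (a followed by b)
Total matches: 1

1


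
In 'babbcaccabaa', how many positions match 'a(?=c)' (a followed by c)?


Lookahead 'a(?=c)' matches 'a' only when followed by 'c'.
String: 'babbcaccabaa'
Checking each position where char is 'a':
  pos 1: 'a' -> no (next='b')
  pos 5: 'a' -> MATCH (next='c')
  pos 8: 'a' -> no (next='b')
  pos 10: 'a' -> no (next='a')
Matching positions: [5]
Count: 1

1


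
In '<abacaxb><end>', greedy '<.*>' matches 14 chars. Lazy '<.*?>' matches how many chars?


Greedy '<.*>' tries to match as MUCH as possible.
Lazy '<.*?>' tries to match as LITTLE as possible.

String: '<abacaxb><end>'
Greedy '<.*>' starts at first '<' and extends to the LAST '>': '<abacaxb><end>' (14 chars)
Lazy '<.*?>' starts at first '<' and stops at the FIRST '>': '<abacaxb>' (9 chars)

9


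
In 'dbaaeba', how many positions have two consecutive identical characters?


Looking for consecutive identical characters in 'dbaaeba':
  pos 0-1: 'd' vs 'b' -> different
  pos 1-2: 'b' vs 'a' -> different
  pos 2-3: 'a' vs 'a' -> MATCH ('aa')
  pos 3-4: 'a' vs 'e' -> different
  pos 4-5: 'e' vs 'b' -> different
  pos 5-6: 'b' vs 'a' -> different
Consecutive identical pairs: ['aa']
Count: 1

1


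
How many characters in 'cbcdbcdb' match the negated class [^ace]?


Negated class [^ace] matches any char NOT in {a, c, e}
Scanning 'cbcdbcdb':
  pos 0: 'c' -> no (excluded)
  pos 1: 'b' -> MATCH
  pos 2: 'c' -> no (excluded)
  pos 3: 'd' -> MATCH
  pos 4: 'b' -> MATCH
  pos 5: 'c' -> no (excluded)
  pos 6: 'd' -> MATCH
  pos 7: 'b' -> MATCH
Total matches: 5

5


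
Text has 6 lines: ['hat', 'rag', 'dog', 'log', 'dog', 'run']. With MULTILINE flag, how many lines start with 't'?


With MULTILINE flag, ^ matches the start of each line.
Lines: ['hat', 'rag', 'dog', 'log', 'dog', 'run']
Checking which lines start with 't':
  Line 1: 'hat' -> no
  Line 2: 'rag' -> no
  Line 3: 'dog' -> no
  Line 4: 'log' -> no
  Line 5: 'dog' -> no
  Line 6: 'run' -> no
Matching lines: []
Count: 0

0


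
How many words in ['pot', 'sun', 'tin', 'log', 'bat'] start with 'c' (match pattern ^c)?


Pattern ^c anchors to start of word. Check which words begin with 'c':
  'pot' -> no
  'sun' -> no
  'tin' -> no
  'log' -> no
  'bat' -> no
Matching words: []
Count: 0

0


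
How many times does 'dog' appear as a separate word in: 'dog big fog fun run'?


Scanning each word for exact match 'dog':
  Word 1: 'dog' -> MATCH
  Word 2: 'big' -> no
  Word 3: 'fog' -> no
  Word 4: 'fun' -> no
  Word 5: 'run' -> no
Total matches: 1

1


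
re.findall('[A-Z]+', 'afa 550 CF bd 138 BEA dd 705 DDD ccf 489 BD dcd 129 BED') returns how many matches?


Pattern '[A-Z]+' finds one or more uppercase letters.
Text: 'afa 550 CF bd 138 BEA dd 705 DDD ccf 489 BD dcd 129 BED'
Scanning for matches:
  Match 1: 'CF'
  Match 2: 'BEA'
  Match 3: 'DDD'
  Match 4: 'BD'
  Match 5: 'BED'
Total matches: 5

5


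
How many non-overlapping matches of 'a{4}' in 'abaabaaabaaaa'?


Pattern 'a{4}' matches exactly 4 consecutive a's (greedy, non-overlapping).
String: 'abaabaaabaaaa'
Scanning for runs of a's:
  Run at pos 0: 'a' (length 1) -> 0 match(es)
  Run at pos 2: 'aa' (length 2) -> 0 match(es)
  Run at pos 5: 'aaa' (length 3) -> 0 match(es)
  Run at pos 9: 'aaaa' (length 4) -> 1 match(es)
Matches found: ['aaaa']
Total: 1

1


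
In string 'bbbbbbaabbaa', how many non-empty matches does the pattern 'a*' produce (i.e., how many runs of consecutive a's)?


Pattern 'a*' matches zero or more a's. We want non-empty runs of consecutive a's.
String: 'bbbbbbaabbaa'
Walking through the string to find runs of a's:
  Run 1: positions 6-7 -> 'aa'
  Run 2: positions 10-11 -> 'aa'
Non-empty runs found: ['aa', 'aa']
Count: 2

2


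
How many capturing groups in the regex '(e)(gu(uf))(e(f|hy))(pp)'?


To count capturing groups, count each '(' that starts a group.
Pattern: '(e)(gu(uf))(e(f|hy))(pp)'
Walking through the pattern:
  Position 0: '(' -> group #1
  Position 3: '(' -> group #2
  Position 6: '(' -> group #3
  Position 11: '(' -> group #4
  Position 13: '(' -> group #5
  Position 20: '(' -> group #6
Total capturing groups: 6

6


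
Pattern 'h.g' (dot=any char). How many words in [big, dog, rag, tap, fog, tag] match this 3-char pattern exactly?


Pattern 'h.g' means: starts with 'h', any single char, ends with 'g'.
Checking each word (must be exactly 3 chars):
  'big' (len=3): no
  'dog' (len=3): no
  'rag' (len=3): no
  'tap' (len=3): no
  'fog' (len=3): no
  'tag' (len=3): no
Matching words: []
Total: 0

0


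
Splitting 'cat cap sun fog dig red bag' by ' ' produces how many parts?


Splitting by ' ' breaks the string at each occurrence of the separator.
Text: 'cat cap sun fog dig red bag'
Parts after split:
  Part 1: 'cat'
  Part 2: 'cap'
  Part 3: 'sun'
  Part 4: 'fog'
  Part 5: 'dig'
  Part 6: 'red'
  Part 7: 'bag'
Total parts: 7

7


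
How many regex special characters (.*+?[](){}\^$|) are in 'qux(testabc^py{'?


Regex special characters are: . * + ? [ ] ( ) { } \ ^ $ |
Scanning 'qux(testabc^py{':
  pos 3: '(' -> SPECIAL
  pos 11: '^' -> SPECIAL
  pos 14: '{' -> SPECIAL
Special chars found: ['(', '^', '{']
Total: 3

3


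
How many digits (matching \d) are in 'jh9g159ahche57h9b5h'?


\d matches any digit 0-9.
Scanning 'jh9g159ahche57h9b5h':
  pos 2: '9' -> DIGIT
  pos 4: '1' -> DIGIT
  pos 5: '5' -> DIGIT
  pos 6: '9' -> DIGIT
  pos 12: '5' -> DIGIT
  pos 13: '7' -> DIGIT
  pos 15: '9' -> DIGIT
  pos 17: '5' -> DIGIT
Digits found: ['9', '1', '5', '9', '5', '7', '9', '5']
Total: 8

8


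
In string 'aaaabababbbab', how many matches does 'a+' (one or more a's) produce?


Pattern 'a+' matches one or more consecutive a's.
String: 'aaaabababbbab'
Scanning for runs of a:
  Match 1: 'aaaa' (length 4)
  Match 2: 'a' (length 1)
  Match 3: 'a' (length 1)
  Match 4: 'a' (length 1)
Total matches: 4

4


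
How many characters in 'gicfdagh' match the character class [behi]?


Character class [behi] matches any of: {b, e, h, i}
Scanning string 'gicfdagh' character by character:
  pos 0: 'g' -> no
  pos 1: 'i' -> MATCH
  pos 2: 'c' -> no
  pos 3: 'f' -> no
  pos 4: 'd' -> no
  pos 5: 'a' -> no
  pos 6: 'g' -> no
  pos 7: 'h' -> MATCH
Total matches: 2

2


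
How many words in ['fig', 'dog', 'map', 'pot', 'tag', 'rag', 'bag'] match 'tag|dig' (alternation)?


Alternation 'tag|dig' matches either 'tag' or 'dig'.
Checking each word:
  'fig' -> no
  'dog' -> no
  'map' -> no
  'pot' -> no
  'tag' -> MATCH
  'rag' -> no
  'bag' -> no
Matches: ['tag']
Count: 1

1
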